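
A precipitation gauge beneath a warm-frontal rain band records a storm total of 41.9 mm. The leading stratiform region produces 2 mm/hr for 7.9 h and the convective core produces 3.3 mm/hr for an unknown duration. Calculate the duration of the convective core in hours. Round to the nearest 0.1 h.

Known phases: 2 × 7.9 = 15.8 mm.
Remaining depth = 41.9 − 15.8 = 26.1 mm.
Duration = 26.1 / 3.3 = 7.9 h.

duration ≈ 7.9 h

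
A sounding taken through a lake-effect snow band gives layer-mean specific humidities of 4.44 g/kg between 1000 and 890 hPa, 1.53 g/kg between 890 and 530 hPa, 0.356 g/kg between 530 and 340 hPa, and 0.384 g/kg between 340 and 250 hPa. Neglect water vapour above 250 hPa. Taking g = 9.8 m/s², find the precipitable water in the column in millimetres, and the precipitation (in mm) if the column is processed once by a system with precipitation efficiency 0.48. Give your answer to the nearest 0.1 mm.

Precipitable water is the column-integrated vapour mass per unit area: PW = (1/g) Σ q̄ Δp, with q in kg/kg and Δp in Pa (1 kg/m² of water = 1 mm).
Layer 1000–890 hPa: Δp = 110 hPa = 11000 Pa, q̄ = 0.00444 kg/kg → 0.00444 × 11000 / 9.8 = 4.98 mm
Layer 890–530 hPa: Δp = 360 hPa = 36000 Pa, q̄ = 0.00153 kg/kg → 0.00153 × 36000 / 9.8 = 5.62 mm
Layer 530–340 hPa: Δp = 190 hPa = 19000 Pa, q̄ = 0.000356 kg/kg → 0.000356 × 19000 / 9.8 = 0.69 mm
Layer 340–250 hPa: Δp = 90 hPa = 9000 Pa, q̄ = 0.000384 kg/kg → 0.000384 × 9000 / 9.8 = 0.35 mm
PW = 4.98 + 5.62 + 0.69 + 0.35 = 11.64 ≈ 11.6 mm.
Precipitation = ε × PW = 0.48 × 11.6 = 5.6 mm.

PW ≈ 11.6 mm; precipitation ≈ 5.6 mm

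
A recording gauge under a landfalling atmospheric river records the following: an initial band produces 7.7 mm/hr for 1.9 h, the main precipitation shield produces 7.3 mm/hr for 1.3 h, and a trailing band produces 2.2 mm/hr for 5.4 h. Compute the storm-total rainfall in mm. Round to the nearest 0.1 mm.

Total = Σ Rᵢ Δtᵢ = 7.7 × 1.9 + 7.3 × 1.3 + 2.2 × 5.4
      = 14.63 + 9.49 + 11.88 = 36.0 mm.

total ≈ 36.0 mm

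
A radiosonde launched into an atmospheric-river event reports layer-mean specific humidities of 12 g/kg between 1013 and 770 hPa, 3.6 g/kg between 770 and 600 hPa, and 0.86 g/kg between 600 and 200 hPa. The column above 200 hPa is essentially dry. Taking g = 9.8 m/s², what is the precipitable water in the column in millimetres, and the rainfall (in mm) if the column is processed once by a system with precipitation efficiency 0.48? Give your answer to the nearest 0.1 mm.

Precipitable water is the column-integrated vapour mass per unit area: PW = (1/g) Σ q̄ Δp, with q in kg/kg and Δp in Pa (1 kg/m² of water = 1 mm).
Layer 1013–770 hPa: Δp = 243 hPa = 24300 Pa, q̄ = 0.012 kg/kg → 0.012 × 24300 / 9.8 = 29.76 mm
Layer 770–600 hPa: Δp = 170 hPa = 17000 Pa, q̄ = 0.0036 kg/kg → 0.0036 × 17000 / 9.8 = 6.24 mm
Layer 600–200 hPa: Δp = 400 hPa = 40000 Pa, q̄ = 0.00086 kg/kg → 0.00086 × 40000 / 9.8 = 3.51 mm
PW = 29.76 + 6.24 + 3.51 = 39.51 ≈ 39.5 mm.
Rainfall = ε × PW = 0.48 × 39.5 = 19.0 mm.

PW ≈ 39.5 mm; rainfall ≈ 19.0 mm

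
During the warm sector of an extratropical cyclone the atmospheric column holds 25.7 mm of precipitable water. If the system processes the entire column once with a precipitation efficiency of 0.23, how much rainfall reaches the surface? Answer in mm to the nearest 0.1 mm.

rainfall ≈ 5.9 mm

Rainfall = ε × PW = 0.23 × 25.7 = 5.9 mm.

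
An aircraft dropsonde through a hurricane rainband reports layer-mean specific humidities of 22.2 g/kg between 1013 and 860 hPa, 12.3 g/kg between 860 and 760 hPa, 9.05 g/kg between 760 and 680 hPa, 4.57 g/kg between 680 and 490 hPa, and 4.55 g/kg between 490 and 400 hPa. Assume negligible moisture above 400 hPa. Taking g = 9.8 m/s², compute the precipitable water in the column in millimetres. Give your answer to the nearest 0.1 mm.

Precipitable water is the column-integrated vapour mass per unit area: PW = (1/g) Σ q̄ Δp, with q in kg/kg and Δp in Pa (1 kg/m² of water = 1 mm).
Layer 1013–860 hPa: Δp = 153 hPa = 15300 Pa, q̄ = 0.0222 kg/kg → 0.0222 × 15300 / 9.8 = 34.66 mm
Layer 860–760 hPa: Δp = 100 hPa = 10000 Pa, q̄ = 0.0123 kg/kg → 0.0123 × 10000 / 9.8 = 12.55 mm
Layer 760–680 hPa: Δp = 80 hPa = 8000 Pa, q̄ = 0.00905 kg/kg → 0.00905 × 8000 / 9.8 = 7.39 mm
Layer 680–490 hPa: Δp = 190 hPa = 19000 Pa, q̄ = 0.00457 kg/kg → 0.00457 × 19000 / 9.8 = 8.86 mm
Layer 490–400 hPa: Δp = 90 hPa = 9000 Pa, q̄ = 0.00455 kg/kg → 0.00455 × 9000 / 9.8 = 4.18 mm
PW = 34.66 + 12.55 + 7.39 + 8.86 + 4.18 = 67.64 ≈ 67.6 mm.

PW ≈ 67.6 mm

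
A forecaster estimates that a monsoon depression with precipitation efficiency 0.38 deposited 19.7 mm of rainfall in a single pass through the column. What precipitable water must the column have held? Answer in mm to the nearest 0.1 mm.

PW = rainfall / ε = 19.7 / 0.38 = 51.8 mm.

PW ≈ 51.8 mm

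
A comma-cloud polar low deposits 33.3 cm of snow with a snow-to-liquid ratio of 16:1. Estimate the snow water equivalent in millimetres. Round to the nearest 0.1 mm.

SWE ≈ 20.8 mm

SWE = snow depth / ratio = 33.3 cm / 16 = 2.081 cm = 20.8 mm.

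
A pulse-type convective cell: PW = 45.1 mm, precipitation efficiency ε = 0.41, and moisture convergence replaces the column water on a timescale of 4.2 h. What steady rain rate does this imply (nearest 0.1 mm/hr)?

Each overturning extracts ε × PW = 0.41 × 45.1 = 18.491 mm.
Rate = ε·PW / τ = 18.491 / 4.2 h = 4.4 mm/hr.

R ≈ 4.4 mm/hr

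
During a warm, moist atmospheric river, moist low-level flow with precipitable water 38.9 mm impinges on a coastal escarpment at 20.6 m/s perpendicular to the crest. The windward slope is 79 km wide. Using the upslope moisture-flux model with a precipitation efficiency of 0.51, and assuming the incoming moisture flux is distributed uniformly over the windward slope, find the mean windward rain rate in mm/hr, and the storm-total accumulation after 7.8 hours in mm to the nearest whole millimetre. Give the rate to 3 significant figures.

Incoming column moisture flux per unit ridge length: F = V × PW = 20.6 × 38.9 = 801.34 mm·m/s.
Spread over the 79 km slope with efficiency ε = 0.51: R = ε·F/W = 0.51 × 801.34 / 79000 m = 5.173e-03 mm/s.
R = 5.173e-03 × 3600 = 18.6 mm/hr.
Over 7.8 h: total = 18.6 × 7.8 = 145.08 ≈ 145 mm.

R ≈ 18.6 mm/hr; total ≈ 145 mm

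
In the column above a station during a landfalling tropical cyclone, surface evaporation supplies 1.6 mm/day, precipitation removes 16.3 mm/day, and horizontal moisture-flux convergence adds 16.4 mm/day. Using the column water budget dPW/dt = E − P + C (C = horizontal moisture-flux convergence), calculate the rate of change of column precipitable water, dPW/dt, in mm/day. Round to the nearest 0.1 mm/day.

dPW/dt = E − P + C = 1.6 − 16.3 + (16.4) = 1.7 mm/day.

dPW/dt ≈ 1.7 mm/day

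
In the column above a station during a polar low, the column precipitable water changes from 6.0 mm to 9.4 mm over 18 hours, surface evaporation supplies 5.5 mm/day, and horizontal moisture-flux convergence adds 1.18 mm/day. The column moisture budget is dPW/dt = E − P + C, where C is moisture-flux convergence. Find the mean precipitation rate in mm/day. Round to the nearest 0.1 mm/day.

dPW/dt = (9.4 − 6.0) mm / (18/24 day) = +4.533 mm/day.
P = E + C − dPW/dt = 5.5 + (1.18) − (+4.533) = 2.1 mm/day.

P ≈ 2.1 mm/day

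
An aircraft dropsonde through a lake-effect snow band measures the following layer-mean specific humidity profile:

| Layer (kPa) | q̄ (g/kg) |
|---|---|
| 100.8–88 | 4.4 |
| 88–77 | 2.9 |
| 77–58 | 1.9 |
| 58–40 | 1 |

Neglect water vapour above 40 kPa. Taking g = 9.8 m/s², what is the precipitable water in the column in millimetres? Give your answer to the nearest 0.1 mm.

Precipitable water is the column-integrated vapour mass per unit area: PW = (1/g) Σ q̄ Δp, with q in kg/kg and Δp in Pa (1 kg/m² of water = 1 mm).
Layer 100.8–88 kPa: Δp = 128 hPa = 12800 Pa, q̄ = 0.0044 kg/kg → 0.0044 × 12800 / 9.8 = 5.75 mm
Layer 88–77 kPa: Δp = 110 hPa = 11000 Pa, q̄ = 0.0029 kg/kg → 0.0029 × 11000 / 9.8 = 3.26 mm
Layer 77–58 kPa: Δp = 190 hPa = 19000 Pa, q̄ = 0.0019 kg/kg → 0.0019 × 19000 / 9.8 = 3.68 mm
Layer 58–40 kPa: Δp = 180 hPa = 18000 Pa, q̄ = 0.001 kg/kg → 0.001 × 18000 / 9.8 = 1.84 mm
PW = 5.75 + 3.26 + 3.68 + 1.84 = 14.53 ≈ 14.5 mm.

PW ≈ 14.5 mm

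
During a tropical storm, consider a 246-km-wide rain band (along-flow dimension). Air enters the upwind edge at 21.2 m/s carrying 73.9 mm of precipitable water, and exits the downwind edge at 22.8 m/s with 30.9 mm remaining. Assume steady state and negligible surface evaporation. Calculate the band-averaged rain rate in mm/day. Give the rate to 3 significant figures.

R ≈ 303 mm/day

Column moisture flux per unit crosswind length is F = V × PW.
Inflow: F_in = 21.2 × 73.9 = 1566.68 mm·m/s
Outflow: F_out = 22.8 × 30.9 = 704.52 mm·m/s
Steady-state rate R = (F_in − F_out)/L = (1566.68 − 704.52) / 246000 m = 3.505e-03 mm/s.
R = 3.505e-03 × 3600 × 24 = 303 mm/day.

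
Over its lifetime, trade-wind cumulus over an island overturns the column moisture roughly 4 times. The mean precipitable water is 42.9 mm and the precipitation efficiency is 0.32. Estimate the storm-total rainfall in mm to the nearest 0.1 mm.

Each cycle deposits ε × PW = 0.32 × 42.9 = 13.728 mm.
Over 4 cycles: 4 × 13.728 = 54.9 mm.

rainfall ≈ 54.9 mm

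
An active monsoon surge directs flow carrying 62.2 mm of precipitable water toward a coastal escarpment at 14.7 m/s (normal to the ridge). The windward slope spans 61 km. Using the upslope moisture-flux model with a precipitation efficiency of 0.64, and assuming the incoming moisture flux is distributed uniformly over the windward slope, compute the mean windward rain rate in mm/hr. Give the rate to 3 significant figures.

R ≈ 34.5 mm/hr

Incoming column moisture flux per unit ridge length: F = V × PW = 14.7 × 62.2 = 914.34 mm·m/s.
Spread over the 61 km slope with efficiency ε = 0.64: R = ε·F/W = 0.64 × 914.34 / 61000 m = 9.593e-03 mm/s.
R = 9.593e-03 × 3600 = 34.5 mm/hr.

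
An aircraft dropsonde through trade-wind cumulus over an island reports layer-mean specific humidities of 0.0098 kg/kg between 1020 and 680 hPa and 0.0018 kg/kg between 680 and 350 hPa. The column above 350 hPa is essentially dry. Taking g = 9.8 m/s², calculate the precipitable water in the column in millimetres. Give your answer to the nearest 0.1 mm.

PW ≈ 40.1 mm

Precipitable water is the column-integrated vapour mass per unit area: PW = (1/g) Σ q̄ Δp, with q in kg/kg and Δp in Pa (1 kg/m² of water = 1 mm).
Layer 1020–680 hPa: Δp = 340 hPa = 34000 Pa, q̄ = 0.0098 kg/kg → 0.0098 × 34000 / 9.8 = 34.00 mm
Layer 680–350 hPa: Δp = 330 hPa = 33000 Pa, q̄ = 0.0018 kg/kg → 0.0018 × 33000 / 9.8 = 6.06 mm
PW = 34.00 + 6.06 = 40.06 ≈ 40.1 mm.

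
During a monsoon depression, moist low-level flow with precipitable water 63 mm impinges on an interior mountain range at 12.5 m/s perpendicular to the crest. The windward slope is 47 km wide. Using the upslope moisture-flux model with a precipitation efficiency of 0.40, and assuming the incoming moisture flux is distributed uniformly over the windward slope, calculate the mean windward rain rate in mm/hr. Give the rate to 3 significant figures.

R ≈ 24.1 mm/hr

Incoming column moisture flux per unit ridge length: F = V × PW = 12.5 × 63 = 787.5 mm·m/s.
Spread over the 47 km slope with efficiency ε = 0.40: R = ε·F/W = 0.40 × 787.5 / 47000 m = 6.702e-03 mm/s.
R = 6.702e-03 × 3600 = 24.1 mm/hr.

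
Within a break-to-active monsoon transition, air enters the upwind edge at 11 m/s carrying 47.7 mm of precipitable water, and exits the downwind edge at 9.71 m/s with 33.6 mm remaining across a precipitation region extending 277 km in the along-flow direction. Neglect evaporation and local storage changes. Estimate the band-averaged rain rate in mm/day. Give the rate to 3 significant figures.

R ≈ 61.9 mm/day

Column moisture flux per unit crosswind length is F = V × PW.
Inflow: F_in = 11 × 47.7 = 524.7 mm·m/s
Outflow: F_out = 9.71 × 33.6 = 326.256 mm·m/s
Steady-state rate R = (F_in − F_out)/L = (524.7 − 326.256) / 277000 m = 7.164e-04 mm/s.
R = 7.164e-04 × 3600 × 24 = 61.9 mm/day.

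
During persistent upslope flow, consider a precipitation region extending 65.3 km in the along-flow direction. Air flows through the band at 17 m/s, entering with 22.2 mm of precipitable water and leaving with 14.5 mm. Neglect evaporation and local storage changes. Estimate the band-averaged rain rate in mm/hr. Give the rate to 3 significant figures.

Column moisture flux per unit crosswind length is F = V × PW.
Inflow: F_in = 17 × 22.2 = 377.4 mm·m/s
Outflow: F_out = 17 × 14.5 = 246.5 mm·m/s
Steady-state rate R = (F_in − F_out)/L = (377.4 − 246.5) / 65300 m = 2.005e-03 mm/s.
R = 2.005e-03 × 3600 = 7.22 mm/hr.

R ≈ 7.22 mm/hr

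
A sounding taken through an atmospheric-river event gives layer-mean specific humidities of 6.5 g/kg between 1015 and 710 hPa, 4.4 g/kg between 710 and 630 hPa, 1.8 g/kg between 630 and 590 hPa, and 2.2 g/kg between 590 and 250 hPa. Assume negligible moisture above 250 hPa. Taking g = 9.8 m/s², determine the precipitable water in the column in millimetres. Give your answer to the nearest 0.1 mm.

PW ≈ 32.2 mm

Precipitable water is the column-integrated vapour mass per unit area: PW = (1/g) Σ q̄ Δp, with q in kg/kg and Δp in Pa (1 kg/m² of water = 1 mm).
Layer 1015–710 hPa: Δp = 305 hPa = 30500 Pa, q̄ = 0.0065 kg/kg → 0.0065 × 30500 / 9.8 = 20.23 mm
Layer 710–630 hPa: Δp = 80 hPa = 8000 Pa, q̄ = 0.0044 kg/kg → 0.0044 × 8000 / 9.8 = 3.59 mm
Layer 630–590 hPa: Δp = 40 hPa = 4000 Pa, q̄ = 0.0018 kg/kg → 0.0018 × 4000 / 9.8 = 0.73 mm
Layer 590–250 hPa: Δp = 340 hPa = 34000 Pa, q̄ = 0.0022 kg/kg → 0.0022 × 34000 / 9.8 = 7.63 mm
PW = 20.23 + 3.59 + 0.73 + 7.63 = 32.18 ≈ 32.2 mm.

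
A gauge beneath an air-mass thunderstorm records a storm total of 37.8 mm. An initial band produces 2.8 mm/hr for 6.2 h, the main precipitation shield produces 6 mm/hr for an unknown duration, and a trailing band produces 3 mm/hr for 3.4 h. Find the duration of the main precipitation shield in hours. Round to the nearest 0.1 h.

Known phases: 2.8 × 6.2 + 3 × 3.4 = 17.36 + 10.2 = 27.56 mm.
Remaining depth = 37.8 − 27.56 = 10.24 mm.
Duration = 10.24 / 6 = 1.7 h.

duration ≈ 1.7 h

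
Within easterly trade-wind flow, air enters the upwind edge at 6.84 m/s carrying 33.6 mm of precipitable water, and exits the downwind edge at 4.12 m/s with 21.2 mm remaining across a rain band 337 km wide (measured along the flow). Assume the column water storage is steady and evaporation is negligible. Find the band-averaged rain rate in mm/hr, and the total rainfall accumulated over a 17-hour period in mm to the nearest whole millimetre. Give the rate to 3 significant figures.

R ≈ 1.52 mm/hr; total ≈ 26 mm

Column moisture flux per unit crosswind length is F = V × PW.
Inflow: F_in = 6.84 × 33.6 = 229.824 mm·m/s
Outflow: F_out = 4.12 × 21.2 = 87.344 mm·m/s
Steady-state rate R = (F_in − F_out)/L = (229.824 − 87.344) / 337000 m = 4.228e-04 mm/s.
R = 4.228e-04 × 3600 = 1.52 mm/hr.
Over 17 h: total = 1.52 × 17 = 25.84 ≈ 26 mm.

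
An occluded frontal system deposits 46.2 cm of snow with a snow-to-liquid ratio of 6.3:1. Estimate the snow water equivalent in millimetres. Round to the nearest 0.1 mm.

SWE = snow depth / ratio = 46.2 cm / 6.3 = 7.333 cm = 73.3 mm.

SWE ≈ 73.3 mm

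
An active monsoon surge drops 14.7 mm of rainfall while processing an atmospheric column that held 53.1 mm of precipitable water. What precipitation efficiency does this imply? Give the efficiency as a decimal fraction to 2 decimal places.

ε ≈ 0.28

ε = rainfall / PW = 14.7 / 53.1 = 0.28.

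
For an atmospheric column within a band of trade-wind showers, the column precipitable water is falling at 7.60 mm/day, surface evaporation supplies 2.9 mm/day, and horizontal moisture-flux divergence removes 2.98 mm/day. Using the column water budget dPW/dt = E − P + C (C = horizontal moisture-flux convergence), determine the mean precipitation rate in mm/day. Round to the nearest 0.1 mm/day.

dPW/dt = -7.60 mm/day.
P = E + C − dPW/dt = 2.9 + (-2.98) − (-7.60) = 7.5 mm/day.

P ≈ 7.5 mm/day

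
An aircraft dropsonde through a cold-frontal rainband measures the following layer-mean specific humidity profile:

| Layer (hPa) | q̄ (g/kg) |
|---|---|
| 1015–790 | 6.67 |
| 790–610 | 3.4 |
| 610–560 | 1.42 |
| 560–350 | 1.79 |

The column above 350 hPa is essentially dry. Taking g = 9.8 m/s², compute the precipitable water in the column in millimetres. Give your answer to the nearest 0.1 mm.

PW ≈ 26.1 mm

Precipitable water is the column-integrated vapour mass per unit area: PW = (1/g) Σ q̄ Δp, with q in kg/kg and Δp in Pa (1 kg/m² of water = 1 mm).
Layer 1015–790 hPa: Δp = 225 hPa = 22500 Pa, q̄ = 0.00667 kg/kg → 0.00667 × 22500 / 9.8 = 15.31 mm
Layer 790–610 hPa: Δp = 180 hPa = 18000 Pa, q̄ = 0.0034 kg/kg → 0.0034 × 18000 / 9.8 = 6.24 mm
Layer 610–560 hPa: Δp = 50 hPa = 5000 Pa, q̄ = 0.00142 kg/kg → 0.00142 × 5000 / 9.8 = 0.72 mm
Layer 560–350 hPa: Δp = 210 hPa = 21000 Pa, q̄ = 0.00179 kg/kg → 0.00179 × 21000 / 9.8 = 3.84 mm
PW = 15.31 + 6.24 + 0.72 + 3.84 = 26.11 ≈ 26.1 mm.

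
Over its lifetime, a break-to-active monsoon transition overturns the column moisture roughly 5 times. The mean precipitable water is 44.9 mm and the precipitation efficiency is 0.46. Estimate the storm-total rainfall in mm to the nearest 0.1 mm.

Each cycle deposits ε × PW = 0.46 × 44.9 = 20.654 mm.
Over 5 cycles: 5 × 20.654 = 103.3 mm.

rainfall ≈ 103.3 mm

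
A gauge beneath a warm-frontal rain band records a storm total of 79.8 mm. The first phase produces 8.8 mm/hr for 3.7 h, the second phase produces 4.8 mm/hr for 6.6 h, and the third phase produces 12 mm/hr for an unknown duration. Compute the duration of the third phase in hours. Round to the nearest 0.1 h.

duration ≈ 1.3 h

Known phases: 8.8 × 3.7 + 4.8 × 6.6 = 32.56 + 31.68 = 64.24 mm.
Remaining depth = 79.8 − 64.24 = 15.56 mm.
Duration = 15.56 / 12 = 1.3 h.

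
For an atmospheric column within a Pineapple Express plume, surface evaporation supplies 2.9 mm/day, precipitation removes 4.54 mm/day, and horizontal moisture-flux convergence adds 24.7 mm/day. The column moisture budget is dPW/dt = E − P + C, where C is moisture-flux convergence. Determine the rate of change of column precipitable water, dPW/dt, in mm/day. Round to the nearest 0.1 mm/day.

dPW/dt ≈ 23.1 mm/day

dPW/dt = E − P + C = 2.9 − 4.54 + (24.7) = 23.1 mm/day.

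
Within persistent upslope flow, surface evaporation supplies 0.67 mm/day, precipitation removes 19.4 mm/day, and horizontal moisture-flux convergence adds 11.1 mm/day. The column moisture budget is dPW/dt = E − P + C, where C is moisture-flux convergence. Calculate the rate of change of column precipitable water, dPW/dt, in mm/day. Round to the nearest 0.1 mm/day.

dPW/dt ≈ -7.6 mm/day

dPW/dt = E − P + C = 0.67 − 19.4 + (11.1) = -7.6 mm/day.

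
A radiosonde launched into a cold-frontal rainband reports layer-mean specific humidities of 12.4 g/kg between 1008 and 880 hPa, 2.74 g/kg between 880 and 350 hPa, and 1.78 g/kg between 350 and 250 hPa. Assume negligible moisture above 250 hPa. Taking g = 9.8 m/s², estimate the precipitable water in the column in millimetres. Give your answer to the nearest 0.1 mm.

PW ≈ 32.8 mm

Precipitable water is the column-integrated vapour mass per unit area: PW = (1/g) Σ q̄ Δp, with q in kg/kg and Δp in Pa (1 kg/m² of water = 1 mm).
Layer 1008–880 hPa: Δp = 128 hPa = 12800 Pa, q̄ = 0.0124 kg/kg → 0.0124 × 12800 / 9.8 = 16.20 mm
Layer 880–350 hPa: Δp = 530 hPa = 53000 Pa, q̄ = 0.00274 kg/kg → 0.00274 × 53000 / 9.8 = 14.82 mm
Layer 350–250 hPa: Δp = 100 hPa = 10000 Pa, q̄ = 0.00178 kg/kg → 0.00178 × 10000 / 9.8 = 1.82 mm
PW = 16.20 + 14.82 + 1.82 = 32.84 ≈ 32.8 mm.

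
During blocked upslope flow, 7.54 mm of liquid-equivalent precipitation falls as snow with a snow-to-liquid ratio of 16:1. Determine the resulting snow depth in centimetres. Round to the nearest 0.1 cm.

snow depth ≈ 12.1 cm

Snow depth = liquid × ratio = 7.54 mm × 16 = 120.64 mm = 12.1 cm.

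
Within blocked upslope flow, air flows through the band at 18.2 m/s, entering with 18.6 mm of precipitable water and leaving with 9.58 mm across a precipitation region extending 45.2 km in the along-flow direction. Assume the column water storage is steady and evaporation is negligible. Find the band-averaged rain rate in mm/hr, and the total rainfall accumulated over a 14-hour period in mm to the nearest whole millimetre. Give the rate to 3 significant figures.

R ≈ 13.1 mm/hr; total ≈ 183 mm

Column moisture flux per unit crosswind length is F = V × PW.
Inflow: F_in = 18.2 × 18.6 = 338.52 mm·m/s
Outflow: F_out = 18.2 × 9.58 = 174.356 mm·m/s
Steady-state rate R = (F_in − F_out)/L = (338.52 − 174.356) / 45200 m = 3.632e-03 mm/s.
R = 3.632e-03 × 3600 = 13.1 mm/hr.
Over 14 h: total = 13.1 × 14 = 183.4 ≈ 183 mm.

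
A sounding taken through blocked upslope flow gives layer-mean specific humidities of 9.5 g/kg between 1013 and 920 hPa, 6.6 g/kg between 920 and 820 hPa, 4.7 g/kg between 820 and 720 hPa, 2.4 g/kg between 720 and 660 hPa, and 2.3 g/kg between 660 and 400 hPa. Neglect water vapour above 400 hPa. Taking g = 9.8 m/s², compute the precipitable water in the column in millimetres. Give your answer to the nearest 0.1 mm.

Precipitable water is the column-integrated vapour mass per unit area: PW = (1/g) Σ q̄ Δp, with q in kg/kg and Δp in Pa (1 kg/m² of water = 1 mm).
Layer 1013–920 hPa: Δp = 93 hPa = 9300 Pa, q̄ = 0.0095 kg/kg → 0.0095 × 9300 / 9.8 = 9.02 mm
Layer 920–820 hPa: Δp = 100 hPa = 10000 Pa, q̄ = 0.0066 kg/kg → 0.0066 × 10000 / 9.8 = 6.73 mm
Layer 820–720 hPa: Δp = 100 hPa = 10000 Pa, q̄ = 0.0047 kg/kg → 0.0047 × 10000 / 9.8 = 4.80 mm
Layer 720–660 hPa: Δp = 60 hPa = 6000 Pa, q̄ = 0.0024 kg/kg → 0.0024 × 6000 / 9.8 = 1.47 mm
Layer 660–400 hPa: Δp = 260 hPa = 26000 Pa, q̄ = 0.0023 kg/kg → 0.0023 × 26000 / 9.8 = 6.10 mm
PW = 9.02 + 6.73 + 4.80 + 1.47 + 6.10 = 28.12 ≈ 28.1 mm.

PW ≈ 28.1 mm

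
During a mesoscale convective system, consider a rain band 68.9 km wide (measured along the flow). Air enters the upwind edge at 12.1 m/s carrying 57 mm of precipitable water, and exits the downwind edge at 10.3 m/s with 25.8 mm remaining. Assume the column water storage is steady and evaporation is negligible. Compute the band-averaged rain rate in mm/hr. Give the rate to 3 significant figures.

Column moisture flux per unit crosswind length is F = V × PW.
Inflow: F_in = 12.1 × 57 = 689.7 mm·m/s
Outflow: F_out = 10.3 × 25.8 = 265.74 mm·m/s
Steady-state rate R = (F_in − F_out)/L = (689.7 − 265.74) / 68900 m = 6.153e-03 mm/s.
R = 6.153e-03 × 3600 = 22.2 mm/hr.

R ≈ 22.2 mm/hr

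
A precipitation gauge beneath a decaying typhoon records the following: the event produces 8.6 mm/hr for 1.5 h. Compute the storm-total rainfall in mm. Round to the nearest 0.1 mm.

Total = Σ Rᵢ Δtᵢ = 8.6 × 1.5
      = 12.9 = 12.9 mm.

total ≈ 12.9 mm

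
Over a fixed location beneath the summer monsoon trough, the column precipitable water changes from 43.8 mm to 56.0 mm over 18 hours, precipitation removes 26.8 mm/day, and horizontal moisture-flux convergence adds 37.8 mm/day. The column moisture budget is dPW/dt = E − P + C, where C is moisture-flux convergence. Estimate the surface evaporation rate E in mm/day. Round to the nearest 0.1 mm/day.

dPW/dt = (56.0 − 43.8) mm / (18/24 day) = +16.267 mm/day.
E = dPW/dt + P − C = (+16.267) + 26.8 − (37.8) = 5.3 mm/day.

E ≈ 5.3 mm/day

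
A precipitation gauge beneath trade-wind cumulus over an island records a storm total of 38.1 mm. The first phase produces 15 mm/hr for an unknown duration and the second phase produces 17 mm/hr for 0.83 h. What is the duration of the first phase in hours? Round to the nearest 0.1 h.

Known phases: 17 × 0.83 = 14.11 mm.
Remaining depth = 38.1 − 14.11 = 23.99 mm.
Duration = 23.99 / 15 = 1.6 h.

duration ≈ 1.6 h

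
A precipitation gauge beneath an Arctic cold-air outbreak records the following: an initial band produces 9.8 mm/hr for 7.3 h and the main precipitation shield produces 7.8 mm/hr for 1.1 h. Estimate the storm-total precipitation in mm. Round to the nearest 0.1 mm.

total ≈ 80.1 mm

Total = Σ Rᵢ Δtᵢ = 9.8 × 7.3 + 7.8 × 1.1
      = 71.54 + 8.58 = 80.1 mm.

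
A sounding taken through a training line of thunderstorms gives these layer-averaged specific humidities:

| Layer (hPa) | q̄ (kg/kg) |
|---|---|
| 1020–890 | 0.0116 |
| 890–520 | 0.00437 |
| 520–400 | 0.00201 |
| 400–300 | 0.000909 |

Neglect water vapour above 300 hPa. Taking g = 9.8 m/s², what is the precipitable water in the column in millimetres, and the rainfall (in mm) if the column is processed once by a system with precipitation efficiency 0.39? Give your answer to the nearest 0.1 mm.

PW ≈ 35.3 mm; rainfall ≈ 13.8 mm

Precipitable water is the column-integrated vapour mass per unit area: PW = (1/g) Σ q̄ Δp, with q in kg/kg and Δp in Pa (1 kg/m² of water = 1 mm).
Layer 1020–890 hPa: Δp = 130 hPa = 13000 Pa, q̄ = 0.0116 kg/kg → 0.0116 × 13000 / 9.8 = 15.39 mm
Layer 890–520 hPa: Δp = 370 hPa = 37000 Pa, q̄ = 0.00437 kg/kg → 0.00437 × 37000 / 9.8 = 16.50 mm
Layer 520–400 hPa: Δp = 120 hPa = 12000 Pa, q̄ = 0.00201 kg/kg → 0.00201 × 12000 / 9.8 = 2.46 mm
Layer 400–300 hPa: Δp = 100 hPa = 10000 Pa, q̄ = 0.000909 kg/kg → 0.000909 × 10000 / 9.8 = 0.93 mm
PW = 15.39 + 16.50 + 2.46 + 0.93 = 35.28 ≈ 35.3 mm.
Rainfall = ε × PW = 0.39 × 35.3 = 13.8 mm.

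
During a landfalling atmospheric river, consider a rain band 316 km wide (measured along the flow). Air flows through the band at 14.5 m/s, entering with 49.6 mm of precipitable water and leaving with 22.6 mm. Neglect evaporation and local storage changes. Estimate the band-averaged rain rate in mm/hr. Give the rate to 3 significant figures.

R ≈ 4.46 mm/hr

Column moisture flux per unit crosswind length is F = V × PW.
Inflow: F_in = 14.5 × 49.6 = 719.2 mm·m/s
Outflow: F_out = 14.5 × 22.6 = 327.7 mm·m/s
Steady-state rate R = (F_in − F_out)/L = (719.2 − 327.7) / 316000 m = 1.239e-03 mm/s.
R = 1.239e-03 × 3600 = 4.46 mm/hr.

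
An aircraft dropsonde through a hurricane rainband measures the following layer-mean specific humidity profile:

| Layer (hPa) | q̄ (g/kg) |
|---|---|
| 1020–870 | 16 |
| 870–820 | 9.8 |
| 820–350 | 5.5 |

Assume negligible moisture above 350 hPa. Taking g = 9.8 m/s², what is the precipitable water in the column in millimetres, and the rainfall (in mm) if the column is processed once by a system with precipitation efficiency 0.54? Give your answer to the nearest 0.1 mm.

PW ≈ 55.9 mm; rainfall ≈ 30.2 mm

Precipitable water is the column-integrated vapour mass per unit area: PW = (1/g) Σ q̄ Δp, with q in kg/kg and Δp in Pa (1 kg/m² of water = 1 mm).
Layer 1020–870 hPa: Δp = 150 hPa = 15000 Pa, q̄ = 0.016 kg/kg → 0.016 × 15000 / 9.8 = 24.49 mm
Layer 870–820 hPa: Δp = 50 hPa = 5000 Pa, q̄ = 0.0098 kg/kg → 0.0098 × 5000 / 9.8 = 5.00 mm
Layer 820–350 hPa: Δp = 470 hPa = 47000 Pa, q̄ = 0.0055 kg/kg → 0.0055 × 47000 / 9.8 = 26.38 mm
PW = 24.49 + 5.00 + 26.38 = 55.87 ≈ 55.9 mm.
Rainfall = ε × PW = 0.54 × 55.9 = 30.2 mm.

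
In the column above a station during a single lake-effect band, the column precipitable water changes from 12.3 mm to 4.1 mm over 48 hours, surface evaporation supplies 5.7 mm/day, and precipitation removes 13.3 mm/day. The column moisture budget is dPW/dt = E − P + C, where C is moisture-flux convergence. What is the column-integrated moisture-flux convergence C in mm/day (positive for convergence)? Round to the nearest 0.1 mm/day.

dPW/dt = (4.1 − 12.3) mm / (48/24 day) = -4.100 mm/day.
C = dPW/dt − E + P = (-4.100) − 5.7 + 13.3 = 3.5 mm/day.

C ≈ 3.5 mm/day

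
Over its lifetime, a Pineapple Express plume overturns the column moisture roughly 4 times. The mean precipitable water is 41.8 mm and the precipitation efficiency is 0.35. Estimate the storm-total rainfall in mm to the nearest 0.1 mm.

rainfall ≈ 58.5 mm

Each cycle deposits ε × PW = 0.35 × 41.8 = 14.63 mm.
Over 4 cycles: 4 × 14.63 = 58.5 mm.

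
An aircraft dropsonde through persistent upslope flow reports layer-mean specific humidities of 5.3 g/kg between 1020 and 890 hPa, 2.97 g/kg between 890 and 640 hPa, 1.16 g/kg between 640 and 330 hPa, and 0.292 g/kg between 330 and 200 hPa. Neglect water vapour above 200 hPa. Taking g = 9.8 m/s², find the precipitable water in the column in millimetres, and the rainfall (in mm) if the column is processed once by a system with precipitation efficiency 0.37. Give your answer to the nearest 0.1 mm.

PW ≈ 18.7 mm; rainfall ≈ 6.9 mm

Precipitable water is the column-integrated vapour mass per unit area: PW = (1/g) Σ q̄ Δp, with q in kg/kg and Δp in Pa (1 kg/m² of water = 1 mm).
Layer 1020–890 hPa: Δp = 130 hPa = 13000 Pa, q̄ = 0.0053 kg/kg → 0.0053 × 13000 / 9.8 = 7.03 mm
Layer 890–640 hPa: Δp = 250 hPa = 25000 Pa, q̄ = 0.00297 kg/kg → 0.00297 × 25000 / 9.8 = 7.58 mm
Layer 640–330 hPa: Δp = 310 hPa = 31000 Pa, q̄ = 0.00116 kg/kg → 0.00116 × 31000 / 9.8 = 3.67 mm
Layer 330–200 hPa: Δp = 130 hPa = 13000 Pa, q̄ = 0.000292 kg/kg → 0.000292 × 13000 / 9.8 = 0.39 mm
PW = 7.03 + 7.58 + 3.67 + 0.39 = 18.67 ≈ 18.7 mm.
Rainfall = ε × PW = 0.37 × 18.7 = 6.9 mm.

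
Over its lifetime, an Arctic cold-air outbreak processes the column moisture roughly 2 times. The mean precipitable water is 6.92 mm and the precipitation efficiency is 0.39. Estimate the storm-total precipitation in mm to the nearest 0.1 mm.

precipitation ≈ 5.4 mm

Each cycle deposits ε × PW = 0.39 × 6.92 = 2.6988 mm.
Over 2 cycles: 2 × 2.6988 = 5.4 mm.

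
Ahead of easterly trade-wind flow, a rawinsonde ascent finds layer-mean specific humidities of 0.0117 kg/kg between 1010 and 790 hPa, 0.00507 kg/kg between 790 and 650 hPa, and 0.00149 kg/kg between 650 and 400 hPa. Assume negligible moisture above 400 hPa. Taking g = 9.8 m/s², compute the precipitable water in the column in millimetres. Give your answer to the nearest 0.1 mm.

Precipitable water is the column-integrated vapour mass per unit area: PW = (1/g) Σ q̄ Δp, with q in kg/kg and Δp in Pa (1 kg/m² of water = 1 mm).
Layer 1010–790 hPa: Δp = 220 hPa = 22000 Pa, q̄ = 0.0117 kg/kg → 0.0117 × 22000 / 9.8 = 26.27 mm
Layer 790–650 hPa: Δp = 140 hPa = 14000 Pa, q̄ = 0.00507 kg/kg → 0.00507 × 14000 / 9.8 = 7.24 mm
Layer 650–400 hPa: Δp = 250 hPa = 25000 Pa, q̄ = 0.00149 kg/kg → 0.00149 × 25000 / 9.8 = 3.80 mm
PW = 26.27 + 7.24 + 3.80 = 37.31 ≈ 37.3 mm.

PW ≈ 37.3 mm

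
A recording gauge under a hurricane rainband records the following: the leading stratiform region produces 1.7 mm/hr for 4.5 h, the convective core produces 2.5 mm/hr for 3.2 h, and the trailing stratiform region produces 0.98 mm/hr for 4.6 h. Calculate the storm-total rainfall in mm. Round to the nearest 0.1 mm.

total ≈ 20.2 mm

Total = Σ Rᵢ Δtᵢ = 1.7 × 4.5 + 2.5 × 3.2 + 0.98 × 4.6
      = 7.65 + 8 + 4.508 = 20.2 mm.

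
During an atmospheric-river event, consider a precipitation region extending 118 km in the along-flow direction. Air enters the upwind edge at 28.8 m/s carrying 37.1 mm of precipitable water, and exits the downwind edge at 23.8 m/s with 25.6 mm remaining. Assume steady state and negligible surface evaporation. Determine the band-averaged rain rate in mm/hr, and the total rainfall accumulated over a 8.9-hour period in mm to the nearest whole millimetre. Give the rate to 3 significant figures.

Column moisture flux per unit crosswind length is F = V × PW.
Inflow: F_in = 28.8 × 37.1 = 1068.48 mm·m/s
Outflow: F_out = 23.8 × 25.6 = 609.28 mm·m/s
Steady-state rate R = (F_in − F_out)/L = (1068.48 − 609.28) / 118000 m = 3.892e-03 mm/s.
R = 3.892e-03 × 3600 = 14.0 mm/hr.
Over 8.9 h: total = 14.0 × 8.9 = 124.6 ≈ 125 mm.

R ≈ 14.0 mm/hr; total ≈ 125 mm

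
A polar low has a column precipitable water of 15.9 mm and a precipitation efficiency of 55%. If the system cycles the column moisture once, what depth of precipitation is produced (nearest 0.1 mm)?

Precipitation = ε × PW = 0.55 × 15.9 = 8.7 mm.

precipitation ≈ 8.7 mm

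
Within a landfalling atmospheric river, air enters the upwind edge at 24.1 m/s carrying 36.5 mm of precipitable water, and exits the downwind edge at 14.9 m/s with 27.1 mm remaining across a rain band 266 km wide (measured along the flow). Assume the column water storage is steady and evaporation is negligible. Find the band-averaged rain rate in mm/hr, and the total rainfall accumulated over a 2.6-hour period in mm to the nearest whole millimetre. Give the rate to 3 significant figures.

Column moisture flux per unit crosswind length is F = V × PW.
Inflow: F_in = 24.1 × 36.5 = 879.65 mm·m/s
Outflow: F_out = 14.9 × 27.1 = 403.79 mm·m/s
Steady-state rate R = (F_in − F_out)/L = (879.65 − 403.79) / 266000 m = 1.789e-03 mm/s.
R = 1.789e-03 × 3600 = 6.44 mm/hr.
Over 2.6 h: total = 6.44 × 2.6 = 16.744 ≈ 17 mm.

R ≈ 6.44 mm/hr; total ≈ 17 mm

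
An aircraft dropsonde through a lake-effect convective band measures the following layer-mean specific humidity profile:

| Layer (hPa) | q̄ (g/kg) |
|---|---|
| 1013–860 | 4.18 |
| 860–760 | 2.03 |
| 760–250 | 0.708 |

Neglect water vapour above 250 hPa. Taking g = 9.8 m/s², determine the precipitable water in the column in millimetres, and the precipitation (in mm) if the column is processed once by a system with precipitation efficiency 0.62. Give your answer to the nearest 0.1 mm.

PW ≈ 12.3 mm; precipitation ≈ 7.6 mm

Precipitable water is the column-integrated vapour mass per unit area: PW = (1/g) Σ q̄ Δp, with q in kg/kg and Δp in Pa (1 kg/m² of water = 1 mm).
Layer 1013–860 hPa: Δp = 153 hPa = 15300 Pa, q̄ = 0.00418 kg/kg → 0.00418 × 15300 / 9.8 = 6.53 mm
Layer 860–760 hPa: Δp = 100 hPa = 10000 Pa, q̄ = 0.00203 kg/kg → 0.00203 × 10000 / 9.8 = 2.07 mm
Layer 760–250 hPa: Δp = 510 hPa = 51000 Pa, q̄ = 0.000708 kg/kg → 0.000708 × 51000 / 9.8 = 3.68 mm
PW = 6.53 + 2.07 + 3.68 = 12.28 ≈ 12.3 mm.
Precipitation = ε × PW = 0.62 × 12.3 = 7.6 mm.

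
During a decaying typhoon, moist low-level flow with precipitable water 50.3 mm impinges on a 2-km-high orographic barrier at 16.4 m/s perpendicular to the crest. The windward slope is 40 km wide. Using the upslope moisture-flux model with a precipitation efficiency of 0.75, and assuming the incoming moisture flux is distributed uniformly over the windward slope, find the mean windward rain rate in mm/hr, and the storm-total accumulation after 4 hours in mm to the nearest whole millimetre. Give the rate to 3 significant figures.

Incoming column moisture flux per unit ridge length: F = V × PW = 16.4 × 50.3 = 824.92 mm·m/s.
Spread over the 40 km slope with efficiency ε = 0.75: R = ε·F/W = 0.75 × 824.92 / 40000 m = 1.547e-02 mm/s.
R = 1.547e-02 × 3600 = 55.7 mm/hr.
Over 4 h: total = 55.7 × 4 = 222.8 ≈ 223 mm.

R ≈ 55.7 mm/hr; total ≈ 223 mm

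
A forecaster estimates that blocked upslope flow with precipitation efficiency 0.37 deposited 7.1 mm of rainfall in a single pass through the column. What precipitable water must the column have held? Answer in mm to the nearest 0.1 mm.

PW ≈ 19.2 mm

PW = rainfall / ε = 7.1 / 0.37 = 19.2 mm.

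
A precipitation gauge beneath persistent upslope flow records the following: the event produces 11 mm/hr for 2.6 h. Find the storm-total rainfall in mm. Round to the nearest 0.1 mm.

Total = Σ Rᵢ Δtᵢ = 11 × 2.6
      = 28.6 = 28.6 mm.

total ≈ 28.6 mm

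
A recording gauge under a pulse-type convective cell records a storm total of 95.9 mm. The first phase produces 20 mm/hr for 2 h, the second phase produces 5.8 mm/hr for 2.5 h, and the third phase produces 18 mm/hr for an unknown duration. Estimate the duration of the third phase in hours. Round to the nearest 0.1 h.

Known phases: 20 × 2 + 5.8 × 2.5 = 40 + 14.5 = 54.5 mm.
Remaining depth = 95.9 − 54.5 = 41.4 mm.
Duration = 41.4 / 18 = 2.3 h.

duration ≈ 2.3 h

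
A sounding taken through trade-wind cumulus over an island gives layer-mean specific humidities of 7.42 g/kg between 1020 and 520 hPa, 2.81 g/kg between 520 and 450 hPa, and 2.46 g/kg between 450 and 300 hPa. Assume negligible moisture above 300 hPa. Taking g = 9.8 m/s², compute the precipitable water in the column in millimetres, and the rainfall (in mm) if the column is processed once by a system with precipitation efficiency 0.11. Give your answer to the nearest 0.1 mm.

Precipitable water is the column-integrated vapour mass per unit area: PW = (1/g) Σ q̄ Δp, with q in kg/kg and Δp in Pa (1 kg/m² of water = 1 mm).
Layer 1020–520 hPa: Δp = 500 hPa = 50000 Pa, q̄ = 0.00742 kg/kg → 0.00742 × 50000 / 9.8 = 37.86 mm
Layer 520–450 hPa: Δp = 70 hPa = 7000 Pa, q̄ = 0.00281 kg/kg → 0.00281 × 7000 / 9.8 = 2.01 mm
Layer 450–300 hPa: Δp = 150 hPa = 15000 Pa, q̄ = 0.00246 kg/kg → 0.00246 × 15000 / 9.8 = 3.77 mm
PW = 37.86 + 2.01 + 3.77 = 43.64 ≈ 43.6 mm.
Rainfall = ε × PW = 0.11 × 43.6 = 4.8 mm.

PW ≈ 43.6 mm; rainfall ≈ 4.8 mm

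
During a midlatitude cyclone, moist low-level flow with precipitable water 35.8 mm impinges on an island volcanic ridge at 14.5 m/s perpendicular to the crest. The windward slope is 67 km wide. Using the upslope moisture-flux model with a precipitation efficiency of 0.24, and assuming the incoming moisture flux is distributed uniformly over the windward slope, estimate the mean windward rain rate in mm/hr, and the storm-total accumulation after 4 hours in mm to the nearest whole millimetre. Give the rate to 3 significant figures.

Incoming column moisture flux per unit ridge length: F = V × PW = 14.5 × 35.8 = 519.1 mm·m/s.
Spread over the 67 km slope with efficiency ε = 0.24: R = ε·F/W = 0.24 × 519.1 / 67000 m = 1.859e-03 mm/s.
R = 1.859e-03 × 3600 = 6.69 mm/hr.
Over 4 h: total = 6.69 × 4 = 26.76 ≈ 27 mm.

R ≈ 6.69 mm/hr; total ≈ 27 mm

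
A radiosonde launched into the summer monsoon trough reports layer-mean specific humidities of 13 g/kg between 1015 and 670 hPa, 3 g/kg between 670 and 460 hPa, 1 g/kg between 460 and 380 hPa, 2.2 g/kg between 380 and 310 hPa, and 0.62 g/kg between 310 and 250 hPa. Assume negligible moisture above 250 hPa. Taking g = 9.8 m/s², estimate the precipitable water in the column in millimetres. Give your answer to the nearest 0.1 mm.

Precipitable water is the column-integrated vapour mass per unit area: PW = (1/g) Σ q̄ Δp, with q in kg/kg and Δp in Pa (1 kg/m² of water = 1 mm).
Layer 1015–670 hPa: Δp = 345 hPa = 34500 Pa, q̄ = 0.013 kg/kg → 0.013 × 34500 / 9.8 = 45.77 mm
Layer 670–460 hPa: Δp = 210 hPa = 21000 Pa, q̄ = 0.003 kg/kg → 0.003 × 21000 / 9.8 = 6.43 mm
Layer 460–380 hPa: Δp = 80 hPa = 8000 Pa, q̄ = 0.001 kg/kg → 0.001 × 8000 / 9.8 = 0.82 mm
Layer 380–310 hPa: Δp = 70 hPa = 7000 Pa, q̄ = 0.0022 kg/kg → 0.0022 × 7000 / 9.8 = 1.57 mm
Layer 310–250 hPa: Δp = 60 hPa = 6000 Pa, q̄ = 0.00062 kg/kg → 0.00062 × 6000 / 9.8 = 0.38 mm
PW = 45.77 + 6.43 + 0.82 + 1.57 + 0.38 = 54.97 ≈ 55.0 mm.

PW ≈ 55.0 mm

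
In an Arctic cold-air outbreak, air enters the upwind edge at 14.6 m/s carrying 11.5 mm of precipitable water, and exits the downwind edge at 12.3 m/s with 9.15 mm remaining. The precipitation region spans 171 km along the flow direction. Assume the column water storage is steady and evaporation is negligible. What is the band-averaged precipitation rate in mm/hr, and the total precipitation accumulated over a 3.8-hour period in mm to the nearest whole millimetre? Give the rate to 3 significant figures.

Column moisture flux per unit crosswind length is F = V × PW.
Inflow: F_in = 14.6 × 11.5 = 167.9 mm·m/s
Outflow: F_out = 12.3 × 9.15 = 112.545 mm·m/s
Steady-state rate R = (F_in − F_out)/L = (167.9 − 112.545) / 171000 m = 3.237e-04 mm/s.
R = 3.237e-04 × 3600 = 1.17 mm/hr.
Over 3.8 h: total = 1.17 × 3.8 = 4.446 ≈ 4 mm.

R ≈ 1.17 mm/hr; total ≈ 4 mm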